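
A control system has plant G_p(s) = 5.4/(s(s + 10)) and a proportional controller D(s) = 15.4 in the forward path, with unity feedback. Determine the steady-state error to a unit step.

0

The open loop D(s)G_p(s) has a pole at the origin (type 1), so the static position error constant is infinite and e_ss = 1/(1+∞) = 0.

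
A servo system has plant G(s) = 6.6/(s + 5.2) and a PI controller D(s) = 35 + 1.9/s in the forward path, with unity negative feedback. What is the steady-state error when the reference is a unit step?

0

The open loop D(s)G(s) has a pole at the origin (type 1), so the static position error constant is infinite and e_ss = 1/(1+∞) = 0.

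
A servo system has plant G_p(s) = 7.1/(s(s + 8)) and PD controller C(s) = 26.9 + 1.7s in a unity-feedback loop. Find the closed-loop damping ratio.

Forward path: (26.9 + 1.7s)·7.1/(s(s+8)). The closed-loop characteristic equation is s² + (8 + 7.1·1.7)s + 7.1·26.9 = 0.
That is s² + 20.07s + 191 = 0, so ω_n = 13.82 rad/s and ζ = 20.07/(2·13.82) = 0.7261.

ζ = 0.726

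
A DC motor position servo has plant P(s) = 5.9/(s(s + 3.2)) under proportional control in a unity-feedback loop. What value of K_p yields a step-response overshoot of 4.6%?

From %OS = 100·exp(−πζ/√(1−ζ²)) = 4.6%, ζ = −ln(0.046)/√(π²+ln²(0.046)) = 0.7.
Characteristic equation s² + 3.2s + 5.9K_p = 0 gives ζ = 3.2/(2√(5.9K_p)).
Setting ζ = 0.7: √(5.9K_p) = 3.2/(2·0.7) = 2.286, so K_p = 5.225/5.9 = 0.886.

K_p = 0.886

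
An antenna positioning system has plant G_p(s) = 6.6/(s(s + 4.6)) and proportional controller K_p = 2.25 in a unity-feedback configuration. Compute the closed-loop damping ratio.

ζ = 0.597

The closed-loop denominator is s(s+4.6) + 2.25·6.6 = s² + 4.6s + 14.85.
So ω_n² = 14.85 ⇒ ω_n = 3.854 rad/s, and ζ = 4.6/(2ω_n) = 0.597.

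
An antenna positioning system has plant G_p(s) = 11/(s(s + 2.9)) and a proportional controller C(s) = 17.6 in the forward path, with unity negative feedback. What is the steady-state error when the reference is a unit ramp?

The loop has one pole at the origin (type 1). Velocity error constant K_v = lim_{s→0} s·C(s)G_p(s) = 17.6·11/2.9 = 66.76.
Steady-state error to a unit ramp: e_ss = 1/K_v = 0.015.

0.015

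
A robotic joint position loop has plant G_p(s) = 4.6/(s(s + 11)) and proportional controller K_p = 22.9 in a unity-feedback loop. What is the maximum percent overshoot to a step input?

13.6%

From 1 + K_pG_p(s) = 0: s² + 11s + 105.3 = 0 ⇒ ω_n = 10.26, ζ = 0.5359.
%OS = 100·exp(−πζ/√(1−ζ²)) = 100·exp(−π·0.5359/√0.7128) = 13.6%.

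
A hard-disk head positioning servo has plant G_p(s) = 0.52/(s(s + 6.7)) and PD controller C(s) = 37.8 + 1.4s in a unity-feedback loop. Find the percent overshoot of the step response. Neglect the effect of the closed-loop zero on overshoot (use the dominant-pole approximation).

Forward path: (37.8 + 1.4s)·0.52/(s(s+6.7)). The closed-loop characteristic equation is s² + (6.7 + 0.52·1.4)s + 0.52·37.8 = 0.
That is s² + 7.428s + 19.66 = 0, so ω_n = 4.434 rad/s and ζ = 7.428/(2·4.434) = 0.8377.
%OS = 100·exp(−πζ/√(1−ζ²)) = 0.807%.

0.807%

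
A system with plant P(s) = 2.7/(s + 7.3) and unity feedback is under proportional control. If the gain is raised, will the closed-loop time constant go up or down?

The closed-loop bandwidth 7.3+K_p·2.7 grows with K_p, so τ shrinks.

decrease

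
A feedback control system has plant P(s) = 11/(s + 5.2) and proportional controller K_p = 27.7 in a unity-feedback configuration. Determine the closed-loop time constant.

τ = 0.00323 s

Closed-loop transfer function: T(s) = K_p·P(s)/(1 + K_p·P(s)) = 304.7/(s + 5.2 + 304.7) = 304.7/(s + 309.9).
Time constant τ = 1/309.9 = 0.00323 s.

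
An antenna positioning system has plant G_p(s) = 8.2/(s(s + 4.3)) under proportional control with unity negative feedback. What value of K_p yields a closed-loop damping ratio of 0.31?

K_p = 5.87

Closed-loop characteristic equation: s² + 4.3s + K_p·8.2 = 0.
So ω_n = √(8.2K_p) and 2ζω_n = 4.3, giving ζ = 4.3/(2√(8.2K_p)).
Setting ζ = 0.31: √(8.2K_p) = 4.3/(2·0.31) = 6.935, so K_p = 48.1/8.2 = 5.87.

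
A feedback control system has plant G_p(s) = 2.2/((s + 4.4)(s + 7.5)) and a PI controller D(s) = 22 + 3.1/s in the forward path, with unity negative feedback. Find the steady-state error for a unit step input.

The open loop D(s)G_p(s) has a pole at the origin (type 1), so the static position error constant is infinite and e_ss = 1/(1+∞) = 0.

0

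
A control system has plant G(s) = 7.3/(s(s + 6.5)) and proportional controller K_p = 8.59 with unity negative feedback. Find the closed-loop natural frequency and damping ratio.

ω_n = 7.92 rad/s, ζ = 0.41

The closed-loop denominator is s(s+6.5) + 8.59·7.3 = s² + 6.5s + 62.71.
So ω_n² = 62.71 ⇒ ω_n = 7.919 rad/s, and ζ = 6.5/(2ω_n) = 0.41.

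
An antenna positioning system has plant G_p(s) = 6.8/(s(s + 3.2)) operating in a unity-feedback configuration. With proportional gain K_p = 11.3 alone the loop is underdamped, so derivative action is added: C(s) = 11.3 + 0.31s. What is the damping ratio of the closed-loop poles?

Forward path: (11.3 + 0.31s)·6.8/(s(s+3.2)). The closed-loop characteristic equation is s² + (3.2 + 6.8·0.31)s + 6.8·11.3 = 0.
That is s² + 5.308s + 76.84 = 0, so ω_n = 8.766 rad/s and ζ = 5.308/(2·8.766) = 0.3028.

ζ = 0.303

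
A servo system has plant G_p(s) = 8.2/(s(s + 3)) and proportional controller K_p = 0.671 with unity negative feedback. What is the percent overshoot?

Closed-loop characteristic equation: s² + 3s + 5.502 = 0, so ω_n = 2.346 rad/s and ζ = 3/(2·2.346) = 0.6395.
%OS = 100·exp(−πζ/√(1−ζ²)) = 100·exp(−π·0.6395/√0.5911) = 7.33%.

7.33%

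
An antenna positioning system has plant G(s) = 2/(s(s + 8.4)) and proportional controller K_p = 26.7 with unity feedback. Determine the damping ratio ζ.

1 + K_p·G(s) = 0 gives s² + 8.4s + 53.4 = 0.
So ω_n² = 53.4 ⇒ ω_n = 7.308 rad/s, and ζ = 8.4/(2ω_n) = 0.575.

ζ = 0.575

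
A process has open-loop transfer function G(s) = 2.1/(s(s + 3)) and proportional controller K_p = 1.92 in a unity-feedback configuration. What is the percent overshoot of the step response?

Closed-loop characteristic equation: s² + 3s + 4.032 = 0, so ω_n = 2.008 rad/s and ζ = 3/(2·2.008) = 0.747.
%OS = 100·exp(−πζ/√(1−ζ²)) = 100·exp(−π·0.747/√0.442) = 2.93%.

2.93%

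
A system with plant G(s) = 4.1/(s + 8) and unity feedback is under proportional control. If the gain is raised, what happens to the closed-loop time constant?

Closed-loop pole is at s = −(8+K_p·4.1); larger K_p moves it further left, so τ = 1/(8+K_p·4.1) decreases.

decrease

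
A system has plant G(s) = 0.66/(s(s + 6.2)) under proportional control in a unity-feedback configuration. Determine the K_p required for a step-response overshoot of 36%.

K_p = 152

From %OS = 100·exp(−πζ/√(1−ζ²)) = 36%, ζ = −ln(0.36)/√(π²+ln²(0.36)) = 0.3093.
Characteristic equation s² + 6.2s + 0.66K_p = 0 gives ζ = 6.2/(2√(0.66K_p)).
Setting ζ = 0.3093: √(0.66K_p) = 6.2/(2·0.3093) = 10.02, so K_p = 100.5/0.66 = 152.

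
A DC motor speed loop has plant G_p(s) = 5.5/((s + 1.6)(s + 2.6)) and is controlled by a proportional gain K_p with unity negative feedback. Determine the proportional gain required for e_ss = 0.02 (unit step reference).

K_p = 37.1

For a type-0 loop with proportional control, e_ss = 1/(1 + K_p·G_p(0)).
G_p(0) = 1.322. Require 1/(1 + K_p·1.322) = 0.02, so 1 + 1.322·K_p = 50.
K_p = (50 − 1)/1.322 = 37.1.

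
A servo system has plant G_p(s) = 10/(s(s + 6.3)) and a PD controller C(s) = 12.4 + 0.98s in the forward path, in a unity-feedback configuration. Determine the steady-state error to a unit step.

0

The open loop C(s)G_p(s) has a pole at the origin (type 1), so the static position error constant is infinite and e_ss = 1/(1+∞) = 0.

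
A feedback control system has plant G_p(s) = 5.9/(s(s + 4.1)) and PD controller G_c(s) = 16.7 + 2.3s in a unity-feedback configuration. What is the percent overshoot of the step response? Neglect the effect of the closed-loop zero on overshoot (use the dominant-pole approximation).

Forward path: (16.7 + 2.3s)·5.9/(s(s+4.1)). The closed-loop characteristic equation is s² + (4.1 + 5.9·2.3)s + 5.9·16.7 = 0.
That is s² + 17.67s + 98.53 = 0, so ω_n = 9.926 rad/s and ζ = 17.67/(2·9.926) = 0.8901.
%OS = 100·exp(−πζ/√(1−ζ²)) = 0.217%.

0.217%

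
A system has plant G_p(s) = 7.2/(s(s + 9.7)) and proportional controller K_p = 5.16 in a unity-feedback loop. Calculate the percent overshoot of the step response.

The closed-loop denominator s² + 9.7s + 37.15 gives ω_n = √37.15 = 6.095 and ζ = 9.7/(2ω_n) = 0.7957.
%OS = 100·exp(−πζ/√(1−ζ²)) = 100·exp(−π·0.7957/√0.3669) = 1.61%.

1.61%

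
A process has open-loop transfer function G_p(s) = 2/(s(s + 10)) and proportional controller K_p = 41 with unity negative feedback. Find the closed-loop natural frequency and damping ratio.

The closed-loop denominator is s(s+10) + 41·2 = s² + 10s + 82.
So ω_n² = 82 ⇒ ω_n = 9.055 rad/s, and ζ = 10/(2ω_n) = 0.552.

ω_n = 9.06 rad/s, ζ = 0.552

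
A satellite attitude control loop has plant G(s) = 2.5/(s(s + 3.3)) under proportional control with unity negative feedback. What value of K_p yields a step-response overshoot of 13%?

K_p = 3.67

From %OS = 100·exp(−πζ/√(1−ζ²)) = 13%, ζ = −ln(0.13)/√(π²+ln²(0.13)) = 0.5446.
Characteristic equation s² + 3.3s + 2.5K_p = 0 gives ζ = 3.3/(2√(2.5K_p)).
Setting ζ = 0.5446: √(2.5K_p) = 3.3/(2·0.5446) = 3.029, so K_p = 9.178/2.5 = 3.67.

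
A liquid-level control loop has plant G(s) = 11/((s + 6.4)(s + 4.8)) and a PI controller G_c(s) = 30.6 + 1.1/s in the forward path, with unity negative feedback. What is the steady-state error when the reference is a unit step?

0

The open loop G_c(s)G(s) has a pole at the origin (type 1), so the static position error constant is infinite and e_ss = 1/(1+∞) = 0.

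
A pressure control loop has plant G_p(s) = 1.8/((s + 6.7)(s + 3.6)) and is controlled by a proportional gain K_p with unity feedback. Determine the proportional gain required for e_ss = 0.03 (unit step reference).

K_p = 433

Steady-state error for a unit step on this type-0 loop is 1/(1 + K_p·G_p(0)).
G_p(0) = 0.07463. Require 1/(1 + K_p·0.07463) = 0.03, so 1 + 0.07463·K_p = 33.33.
K_p = (33.33 − 1)/0.07463 = 433.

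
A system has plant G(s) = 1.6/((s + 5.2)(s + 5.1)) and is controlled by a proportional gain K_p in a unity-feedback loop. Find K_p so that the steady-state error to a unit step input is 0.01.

For a type-0 loop with proportional control, e_ss = 1/(1 + K_p·G(0)).
G(0) = 0.06033. Require 1/(1 + K_p·0.06033) = 0.01, so 1 + 0.06033·K_p = 100.
K_p = (100 − 1)/0.06033 = 1640.

K_p = 1640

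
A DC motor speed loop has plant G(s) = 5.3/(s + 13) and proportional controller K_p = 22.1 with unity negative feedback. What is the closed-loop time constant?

τ = 0.00768 s

Closed-loop transfer function: T(s) = K_p·G(s)/(1 + K_p·G(s)) = 117.1/(s + 13 + 117.1) = 117.1/(s + 130.1).
Time constant τ = 1/130.1 = 0.00768 s.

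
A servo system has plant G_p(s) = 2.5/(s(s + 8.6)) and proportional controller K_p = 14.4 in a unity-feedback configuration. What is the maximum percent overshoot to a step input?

3.96%

From 1 + K_pG_p(s) = 0: s² + 8.6s + 36 = 0 ⇒ ω_n = 6, ζ = 0.7167.
%OS = 100·exp(−πζ/√(1−ζ²)) = 100·exp(−π·0.7167/√0.4864) = 3.96%.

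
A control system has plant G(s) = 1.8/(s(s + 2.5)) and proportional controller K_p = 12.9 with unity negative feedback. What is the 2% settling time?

T_s ≈ 3.2 s

From 1 + K_pG(s) = 0: s² + 2.5s + 23.22 = 0 ⇒ ω_n = 4.819, ζ = 0.2594.
2% settling time T_s ≈ 4/(ζω_n) = 4/1.25 = 3.2 s.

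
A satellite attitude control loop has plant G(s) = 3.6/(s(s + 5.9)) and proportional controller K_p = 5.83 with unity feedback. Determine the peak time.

The closed-loop denominator s² + 5.9s + 20.99 gives ω_n = √20.99 = 4.581 and ζ = 5.9/(2ω_n) = 0.6439.
Damped frequency ω_d = ω_n√(1−ζ²) = 3.505 rad/s, so peak time T_p = π/ω_d = 0.896 s.

T_p = 0.896 s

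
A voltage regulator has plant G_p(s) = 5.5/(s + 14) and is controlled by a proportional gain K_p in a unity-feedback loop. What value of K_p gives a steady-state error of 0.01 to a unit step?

K_p = 252

For a type-0 loop with proportional control, e_ss = 1/(1 + K_p·G_p(0)).
G_p(0) = 0.3929. Require 1/(1 + K_p·0.3929) = 0.01, so 1 + 0.3929·K_p = 100.
K_p = (100 − 1)/0.3929 = 252.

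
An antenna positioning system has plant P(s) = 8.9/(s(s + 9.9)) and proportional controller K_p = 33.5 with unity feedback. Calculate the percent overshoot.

39.1%

From 1 + K_pP(s) = 0: s² + 9.9s + 298.2 = 0 ⇒ ω_n = 17.27, ζ = 0.2867.
%OS = 100·exp(−πζ/√(1−ζ²)) = 100·exp(−π·0.2867/√0.9178) = 39.1%.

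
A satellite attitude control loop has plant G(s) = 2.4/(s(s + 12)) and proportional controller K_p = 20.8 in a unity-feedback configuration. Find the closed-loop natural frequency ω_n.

1 + K_p·G(s) = 0 gives s² + 12s + 49.92 = 0.
Matching s² + 2ζω_n s + ω_n²: ω_n = √49.92 = 7.065 rad/s and 2ζω_n = 12, so ζ = 12/(2·7.065) = 0.849.

ω_n = 7.07 rad/s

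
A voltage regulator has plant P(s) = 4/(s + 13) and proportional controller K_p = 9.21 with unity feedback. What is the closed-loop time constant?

τ = 0.0201 s

Closed-loop transfer function: T(s) = K_p·P(s)/(1 + K_p·P(s)) = 36.84/(s + 13 + 36.84) = 36.84/(s + 49.84).
Time constant τ = 1/49.84 = 0.0201 s.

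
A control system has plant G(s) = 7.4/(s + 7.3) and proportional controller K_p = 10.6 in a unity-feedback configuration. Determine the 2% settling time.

T_s ≈ 0.0467 s

Closed-loop transfer function: T(s) = K_p·G(s)/(1 + K_p·G(s)) = 78.44/(s + 7.3 + 78.44) = 78.44/(s + 85.74).
Time constant τ = 1/85.74 = 0.01166 s, so the 2% settling time is about 4τ = 0.0467 s.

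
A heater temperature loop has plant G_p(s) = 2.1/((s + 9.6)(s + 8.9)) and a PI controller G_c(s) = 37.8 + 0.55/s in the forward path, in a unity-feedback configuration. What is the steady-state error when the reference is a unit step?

The open loop G_c(s)G_p(s) has a pole at the origin (type 1), so the static position error constant is infinite and e_ss = 1/(1+∞) = 0.

0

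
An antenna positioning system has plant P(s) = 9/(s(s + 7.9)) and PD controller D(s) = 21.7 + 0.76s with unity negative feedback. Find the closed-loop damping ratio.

ζ = 0.527

Forward path: (21.7 + 0.76s)·9/(s(s+7.9)). The closed-loop characteristic equation is s² + (7.9 + 9·0.76)s + 9·21.7 = 0.
That is s² + 14.74s + 195.3 = 0, so ω_n = 13.97 rad/s and ζ = 14.74/(2·13.97) = 0.5274.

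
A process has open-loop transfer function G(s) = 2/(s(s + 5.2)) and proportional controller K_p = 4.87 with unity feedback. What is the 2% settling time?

T_s ≈ 1.54 s

Closed-loop characteristic equation: s² + 5.2s + 9.74 = 0, so ω_n = 3.121 rad/s and ζ = 5.2/(2·3.121) = 0.8331.
2% settling time T_s ≈ 4/(ζω_n) = 4/2.6 = 1.54 s.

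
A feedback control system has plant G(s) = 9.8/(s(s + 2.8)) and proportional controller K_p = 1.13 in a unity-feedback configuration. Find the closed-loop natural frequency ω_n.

The closed-loop denominator is s(s+2.8) + 1.13·9.8 = s² + 2.8s + 11.07.
Matching s² + 2ζω_n s + ω_n²: ω_n = √11.07 = 3.328 rad/s and 2ζω_n = 2.8, so ζ = 2.8/(2·3.328) = 0.421.

ω_n = 3.33 rad/s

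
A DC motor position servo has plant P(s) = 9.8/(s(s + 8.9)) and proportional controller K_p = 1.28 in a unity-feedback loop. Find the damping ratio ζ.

1 + K_p·P(s) = 0 gives s² + 8.9s + 12.54 = 0.
So ω_n² = 12.54 ⇒ ω_n = 3.542 rad/s, and ζ = 8.9/(2ω_n) = 1.26.

ζ = 1.26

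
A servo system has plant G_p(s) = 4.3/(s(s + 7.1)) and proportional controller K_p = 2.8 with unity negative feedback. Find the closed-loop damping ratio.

The closed-loop denominator is s(s+7.1) + 2.8·4.3 = s² + 7.1s + 12.04.
So ω_n² = 12.04 ⇒ ω_n = 3.47 rad/s, and ζ = 7.1/(2ω_n) = 1.02.

ζ = 1.02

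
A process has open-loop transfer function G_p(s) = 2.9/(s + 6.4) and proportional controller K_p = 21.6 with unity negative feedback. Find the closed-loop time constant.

Closed-loop transfer function: T(s) = K_p·G_p(s)/(1 + K_p·G_p(s)) = 62.64/(s + 6.4 + 62.64) = 62.64/(s + 69.04).
Time constant τ = 1/69.04 = 0.0145 s.

τ = 0.0145 s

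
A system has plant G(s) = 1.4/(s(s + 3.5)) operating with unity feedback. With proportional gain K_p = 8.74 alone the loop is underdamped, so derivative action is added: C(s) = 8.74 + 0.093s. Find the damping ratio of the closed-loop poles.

ζ = 0.519

Forward path: (8.74 + 0.093s)·1.4/(s(s+3.5)). The closed-loop characteristic equation is s² + (3.5 + 1.4·0.093)s + 1.4·8.74 = 0.
That is s² + 3.63s + 12.24 = 0, so ω_n = 3.498 rad/s and ζ = 3.63/(2·3.498) = 0.5189.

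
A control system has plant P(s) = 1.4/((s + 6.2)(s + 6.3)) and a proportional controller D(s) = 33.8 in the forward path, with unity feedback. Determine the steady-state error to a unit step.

The loop is type 0. Static position error constant K_pos = D(0)·P(0) = 33.8·0.03584 = 1.211.
Steady-state error to a unit step: e_ss = 1/(1+K_pos) = 1/2.211 = 0.452.

0.452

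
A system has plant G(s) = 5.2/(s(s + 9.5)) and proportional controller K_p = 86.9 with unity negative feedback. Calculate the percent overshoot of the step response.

48.7%

Closed-loop characteristic equation: s² + 9.5s + 451.9 = 0, so ω_n = 21.26 rad/s and ζ = 9.5/(2·21.26) = 0.2235.
%OS = 100·exp(−πζ/√(1−ζ²)) = 100·exp(−π·0.2235/√0.9501) = 48.7%.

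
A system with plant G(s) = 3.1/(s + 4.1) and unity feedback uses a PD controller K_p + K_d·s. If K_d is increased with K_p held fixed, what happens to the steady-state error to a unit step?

K_d affects only the transient (the s-coefficient); the DC loop gain, and hence e_ss, depends only on K_p.

unchanged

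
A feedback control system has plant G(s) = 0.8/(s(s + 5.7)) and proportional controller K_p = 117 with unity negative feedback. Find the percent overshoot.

Closed-loop characteristic equation: s² + 5.7s + 93.6 = 0, so ω_n = 9.675 rad/s and ζ = 5.7/(2·9.675) = 0.2946.
%OS = 100·exp(−πζ/√(1−ζ²)) = 100·exp(−π·0.2946/√0.9132) = 38%.

38%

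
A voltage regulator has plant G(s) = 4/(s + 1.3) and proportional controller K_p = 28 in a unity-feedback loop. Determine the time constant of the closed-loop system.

Closed-loop transfer function: T(s) = K_p·G(s)/(1 + K_p·G(s)) = 112/(s + 1.3 + 112) = 112/(s + 113.3).
Time constant τ = 1/113.3 = 0.00883 s.

τ = 0.00883 s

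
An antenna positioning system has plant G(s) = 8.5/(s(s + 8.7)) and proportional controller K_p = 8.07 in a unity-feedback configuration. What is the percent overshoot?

Closed-loop characteristic equation: s² + 8.7s + 68.59 = 0, so ω_n = 8.282 rad/s and ζ = 8.7/(2·8.282) = 0.5252.
%OS = 100·exp(−πζ/√(1−ζ²)) = 100·exp(−π·0.5252/√0.7241) = 14.4%.

14.4%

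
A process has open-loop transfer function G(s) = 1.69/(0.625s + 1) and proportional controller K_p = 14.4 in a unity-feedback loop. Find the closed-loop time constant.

τ = 0.0247 s

Closed loop: T(s) = K_p·G/(1+K_p·G) = 24.34/(0.625s + 1 + 24.34), with pole at s = −(1 + 24.34)/0.625 = −40.54.
Closed-loop time constant τ = 1/40.54 = 0.0247 s.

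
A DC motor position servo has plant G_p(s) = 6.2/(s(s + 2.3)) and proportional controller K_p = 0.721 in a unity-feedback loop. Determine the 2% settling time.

The closed-loop denominator s² + 2.3s + 4.47 gives ω_n = √4.47 = 2.114 and ζ = 2.3/(2ω_n) = 0.5439.
2% settling time T_s ≈ 4/(ζω_n) = 4/1.15 = 3.48 s.

T_s ≈ 3.48 s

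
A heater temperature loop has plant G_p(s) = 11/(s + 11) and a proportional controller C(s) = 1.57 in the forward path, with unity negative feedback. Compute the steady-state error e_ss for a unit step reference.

0.389

The loop is type 0. Static position error constant K_pos = C(0)·G_p(0) = 1.57·1 = 1.57.
Steady-state error to a unit step: e_ss = 1/(1+K_pos) = 1/2.57 = 0.389.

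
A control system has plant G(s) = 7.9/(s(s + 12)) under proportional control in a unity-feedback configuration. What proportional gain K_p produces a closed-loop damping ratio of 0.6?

K_p = 12.7

Closed-loop characteristic equation: s² + 12s + K_p·7.9 = 0.
So ω_n = √(7.9K_p) and 2ζω_n = 12, giving ζ = 12/(2√(7.9K_p)).
Setting ζ = 0.6: √(7.9K_p) = 12/(2·0.6) = 10, so K_p = 100/7.9 = 12.7.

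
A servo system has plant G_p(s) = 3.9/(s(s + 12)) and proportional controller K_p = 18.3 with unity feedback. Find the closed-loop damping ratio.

The closed-loop denominator is s(s+12) + 18.3·3.9 = s² + 12s + 71.37.
So ω_n² = 71.37 ⇒ ω_n = 8.448 rad/s, and ζ = 12/(2ω_n) = 0.71.

ζ = 0.71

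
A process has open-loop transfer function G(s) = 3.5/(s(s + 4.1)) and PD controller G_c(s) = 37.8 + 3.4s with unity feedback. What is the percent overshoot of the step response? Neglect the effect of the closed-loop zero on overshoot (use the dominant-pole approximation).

Forward path: (37.8 + 3.4s)·3.5/(s(s+4.1)). The closed-loop characteristic equation is s² + (4.1 + 3.5·3.4)s + 3.5·37.8 = 0.
That is s² + 16s + 132.3 = 0, so ω_n = 11.5 rad/s and ζ = 16/(2·11.5) = 0.6955.
%OS = 100·exp(−πζ/√(1−ζ²)) = 4.78%.

4.78%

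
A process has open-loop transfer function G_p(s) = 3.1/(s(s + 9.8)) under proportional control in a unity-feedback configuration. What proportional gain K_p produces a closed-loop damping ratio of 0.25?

Closed-loop characteristic equation: s² + 9.8s + K_p·3.1 = 0.
So ω_n = √(3.1K_p) and 2ζω_n = 9.8, giving ζ = 9.8/(2√(3.1K_p)).
Setting ζ = 0.25: √(3.1K_p) = 9.8/(2·0.25) = 19.6, so K_p = 384.2/3.1 = 124.

K_p = 124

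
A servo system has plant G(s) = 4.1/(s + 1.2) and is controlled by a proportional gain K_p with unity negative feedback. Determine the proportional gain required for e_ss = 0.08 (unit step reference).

K_p = 3.37

Steady-state error for a unit step on this type-0 loop is 1/(1 + K_p·G(0)).
G(0) = 3.417. Require 1/(1 + K_p·3.417) = 0.08, so 1 + 3.417·K_p = 12.5.
K_p = (12.5 − 1)/3.417 = 3.37.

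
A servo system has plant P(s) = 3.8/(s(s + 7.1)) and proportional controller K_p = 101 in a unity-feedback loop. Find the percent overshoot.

56.1%

From 1 + K_pP(s) = 0: s² + 7.1s + 383.8 = 0 ⇒ ω_n = 19.59, ζ = 0.1812.
%OS = 100·exp(−πζ/√(1−ζ²)) = 100·exp(−π·0.1812/√0.9672) = 56.1%.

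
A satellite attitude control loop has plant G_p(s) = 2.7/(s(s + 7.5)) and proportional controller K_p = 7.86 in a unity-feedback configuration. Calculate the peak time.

T_p = 1.17 s

Closed-loop characteristic equation: s² + 7.5s + 21.22 = 0, so ω_n = 4.607 rad/s and ζ = 7.5/(2·4.607) = 0.814.
Damped frequency ω_d = ω_n√(1−ζ²) = 2.676 rad/s, so peak time T_p = π/ω_d = 1.17 s.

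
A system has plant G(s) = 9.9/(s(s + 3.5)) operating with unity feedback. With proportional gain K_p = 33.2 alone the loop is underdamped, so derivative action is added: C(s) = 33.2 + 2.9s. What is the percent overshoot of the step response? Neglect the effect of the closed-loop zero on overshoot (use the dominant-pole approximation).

Forward path: (33.2 + 2.9s)·9.9/(s(s+3.5)). The closed-loop characteristic equation is s² + (3.5 + 9.9·2.9)s + 9.9·33.2 = 0.
That is s² + 32.21s + 328.7 = 0, so ω_n = 18.13 rad/s and ζ = 32.21/(2·18.13) = 0.8883.
%OS = 100·exp(−πζ/√(1−ζ²)) = 0.229%.

0.229%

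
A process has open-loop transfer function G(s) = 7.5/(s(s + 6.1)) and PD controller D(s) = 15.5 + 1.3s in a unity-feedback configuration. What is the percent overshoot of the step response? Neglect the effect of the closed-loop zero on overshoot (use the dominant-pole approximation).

3.32%

Forward path: (15.5 + 1.3s)·7.5/(s(s+6.1)). The closed-loop characteristic equation is s² + (6.1 + 7.5·1.3)s + 7.5·15.5 = 0.
That is s² + 15.85s + 116.2 = 0, so ω_n = 10.78 rad/s and ζ = 15.85/(2·10.78) = 0.735.
%OS = 100·exp(−πζ/√(1−ζ²)) = 3.32%.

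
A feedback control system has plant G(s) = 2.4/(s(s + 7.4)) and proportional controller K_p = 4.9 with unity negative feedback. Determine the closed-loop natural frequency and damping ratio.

ω_n = 3.43 rad/s, ζ = 1.08

The closed-loop denominator is s(s+7.4) + 4.9·2.4 = s² + 7.4s + 11.76.
Matching s² + 2ζω_n s + ω_n²: ω_n = √11.76 = 3.429 rad/s and 2ζω_n = 7.4, so ζ = 7.4/(2·3.429) = 1.08.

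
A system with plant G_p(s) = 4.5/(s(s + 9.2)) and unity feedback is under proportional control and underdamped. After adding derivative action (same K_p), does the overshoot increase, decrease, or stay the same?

decrease

The derivative term adds K·K_d to the s-coefficient of the characteristic equation, raising 2ζω_n while ω_n is unchanged; ζ increases, so overshoot decreases.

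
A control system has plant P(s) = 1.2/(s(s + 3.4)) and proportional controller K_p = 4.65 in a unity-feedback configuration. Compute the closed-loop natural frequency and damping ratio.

With unity feedback the closed-loop characteristic equation is s² + 3.4s + 4.65·1.2 = s² + 3.4s + 5.58 = 0.
Matching s² + 2ζω_n s + ω_n²: ω_n = √5.58 = 2.362 rad/s and 2ζω_n = 3.4, so ζ = 3.4/(2·2.362) = 0.72.

ω_n = 2.36 rad/s, ζ = 0.72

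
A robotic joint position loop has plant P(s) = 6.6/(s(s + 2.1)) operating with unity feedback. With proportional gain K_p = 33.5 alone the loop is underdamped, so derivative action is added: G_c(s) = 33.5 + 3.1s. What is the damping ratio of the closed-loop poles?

Forward path: (33.5 + 3.1s)·6.6/(s(s+2.1)). The closed-loop characteristic equation is s² + (2.1 + 6.6·3.1)s + 6.6·33.5 = 0.
That is s² + 22.56s + 221.1 = 0, so ω_n = 14.87 rad/s and ζ = 22.56/(2·14.87) = 0.7586.

ζ = 0.759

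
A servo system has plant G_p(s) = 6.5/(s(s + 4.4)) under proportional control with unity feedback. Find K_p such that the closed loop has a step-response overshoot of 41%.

K_p = 9.99

From %OS = 100·exp(−πζ/√(1−ζ²)) = 41%, ζ = −ln(0.41)/√(π²+ln²(0.41)) = 0.273.
Characteristic equation s² + 4.4s + 6.5K_p = 0 gives ζ = 4.4/(2√(6.5K_p)).
Setting ζ = 0.273: √(6.5K_p) = 4.4/(2·0.273) = 8.058, so K_p = 64.93/6.5 = 9.99.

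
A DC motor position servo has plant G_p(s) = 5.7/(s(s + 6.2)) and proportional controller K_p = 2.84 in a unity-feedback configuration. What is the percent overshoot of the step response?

From 1 + K_pG_p(s) = 0: s² + 6.2s + 16.19 = 0 ⇒ ω_n = 4.023, ζ = 0.7705.
%OS = 100·exp(−πζ/√(1−ζ²)) = 100·exp(−π·0.7705/√0.4064) = 2.24%.

2.24%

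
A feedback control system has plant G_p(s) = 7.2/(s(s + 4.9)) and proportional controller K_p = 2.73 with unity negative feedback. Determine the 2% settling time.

The closed-loop denominator s² + 4.9s + 19.66 gives ω_n = √19.66 = 4.434 and ζ = 4.9/(2ω_n) = 0.5526.
2% settling time T_s ≈ 4/(ζω_n) = 4/2.45 = 1.63 s.

T_s ≈ 1.63 s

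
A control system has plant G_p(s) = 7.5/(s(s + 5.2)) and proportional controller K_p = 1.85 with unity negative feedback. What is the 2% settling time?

Closed-loop characteristic equation: s² + 5.2s + 13.88 = 0, so ω_n = 3.725 rad/s and ζ = 5.2/(2·3.725) = 0.698.
2% settling time T_s ≈ 4/(ζω_n) = 4/2.6 = 1.54 s.

T_s ≈ 1.54 s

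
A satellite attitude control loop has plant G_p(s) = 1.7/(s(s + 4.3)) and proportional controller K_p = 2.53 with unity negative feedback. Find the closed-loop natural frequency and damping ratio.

The closed-loop denominator is s(s+4.3) + 2.53·1.7 = s² + 4.3s + 4.301.
So ω_n² = 4.301 ⇒ ω_n = 2.074 rad/s, and ζ = 4.3/(2ω_n) = 1.04.

ω_n = 2.07 rad/s, ζ = 1.04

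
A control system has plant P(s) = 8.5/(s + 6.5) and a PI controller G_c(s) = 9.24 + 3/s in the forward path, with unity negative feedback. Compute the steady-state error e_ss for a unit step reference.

The open loop G_c(s)P(s) has a pole at the origin (type 1), so the static position error constant is infinite and e_ss = 1/(1+∞) = 0.

0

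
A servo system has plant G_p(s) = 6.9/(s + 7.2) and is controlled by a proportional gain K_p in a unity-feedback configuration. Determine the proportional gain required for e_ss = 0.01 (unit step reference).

K_p = 103

Steady-state error for a unit step on this type-0 loop is 1/(1 + K_p·G_p(0)).
G_p(0) = 0.9583. Require 1/(1 + K_p·0.9583) = 0.01, so 1 + 0.9583·K_p = 100.
K_p = (100 − 1)/0.9583 = 103.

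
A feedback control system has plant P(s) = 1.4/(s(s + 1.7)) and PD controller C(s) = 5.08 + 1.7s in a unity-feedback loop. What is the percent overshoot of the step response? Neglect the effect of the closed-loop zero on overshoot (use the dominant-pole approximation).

Forward path: (5.08 + 1.7s)·1.4/(s(s+1.7)). The closed-loop characteristic equation is s² + (1.7 + 1.4·1.7)s + 1.4·5.08 = 0.
That is s² + 4.08s + 7.112 = 0, so ω_n = 2.667 rad/s and ζ = 4.08/(2·2.667) = 0.765.
%OS = 100·exp(−πζ/√(1−ζ²)) = 2.4%.

2.4%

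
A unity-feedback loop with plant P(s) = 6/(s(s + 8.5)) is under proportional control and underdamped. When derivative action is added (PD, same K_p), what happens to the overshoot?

decrease

The derivative term adds K·K_d to the s-coefficient of the characteristic equation, raising 2ζω_n while ω_n is unchanged; ζ increases, so overshoot decreases.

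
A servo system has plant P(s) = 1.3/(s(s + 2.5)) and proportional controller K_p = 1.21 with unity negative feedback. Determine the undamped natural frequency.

With unity feedback the closed-loop characteristic equation is s² + 2.5s + 1.21·1.3 = s² + 2.5s + 1.573 = 0.
Matching s² + 2ζω_n s + ω_n²: ω_n = √1.573 = 1.254 rad/s and 2ζω_n = 2.5, so ζ = 2.5/(2·1.254) = 0.997.

ω_n = 1.25 rad/s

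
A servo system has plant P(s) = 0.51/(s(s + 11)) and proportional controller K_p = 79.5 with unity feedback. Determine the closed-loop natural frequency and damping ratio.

ω_n = 6.37 rad/s, ζ = 0.864

The closed-loop denominator is s(s+11) + 79.5·0.51 = s² + 11s + 40.55.
So ω_n² = 40.55 ⇒ ω_n = 6.367 rad/s, and ζ = 11/(2ω_n) = 0.864.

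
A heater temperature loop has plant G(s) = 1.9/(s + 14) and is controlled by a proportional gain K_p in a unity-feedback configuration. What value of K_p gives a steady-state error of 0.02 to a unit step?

Steady-state error for a unit step on this type-0 loop is 1/(1 + K_p·G(0)).
G(0) = 0.1357. Require 1/(1 + K_p·0.1357) = 0.02, so 1 + 0.1357·K_p = 50.
K_p = (50 − 1)/0.1357 = 361.

K_p = 361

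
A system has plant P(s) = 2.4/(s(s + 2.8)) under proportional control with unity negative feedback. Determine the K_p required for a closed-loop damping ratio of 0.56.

K_p = 2.6

Closed-loop characteristic equation: s² + 2.8s + K_p·2.4 = 0.
So ω_n = √(2.4K_p) and 2ζω_n = 2.8, giving ζ = 2.8/(2√(2.4K_p)).
Setting ζ = 0.56: √(2.4K_p) = 2.8/(2·0.56) = 2.5, so K_p = 6.25/2.4 = 2.6.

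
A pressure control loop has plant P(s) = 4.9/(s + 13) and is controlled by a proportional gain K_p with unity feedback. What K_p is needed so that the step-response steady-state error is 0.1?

Steady-state error for a unit step on this type-0 loop is 1/(1 + K_p·P(0)).
P(0) = 0.3769. Require 1/(1 + K_p·0.3769) = 0.1, so 1 + 0.3769·K_p = 10.
K_p = (10 − 1)/0.3769 = 23.9.

K_p = 23.9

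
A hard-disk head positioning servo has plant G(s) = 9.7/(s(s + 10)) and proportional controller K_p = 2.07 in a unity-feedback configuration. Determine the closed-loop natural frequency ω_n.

1 + K_p·G(s) = 0 gives s² + 10s + 20.08 = 0.
So ω_n² = 20.08 ⇒ ω_n = 4.481 rad/s, and ζ = 10/(2ω_n) = 1.12.

ω_n = 4.48 rad/s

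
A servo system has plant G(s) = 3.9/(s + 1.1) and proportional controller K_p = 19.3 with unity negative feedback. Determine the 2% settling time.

Closed-loop transfer function: T(s) = K_p·G(s)/(1 + K_p·G(s)) = 75.27/(s + 1.1 + 75.27) = 75.27/(s + 76.37).
Time constant τ = 1/76.37 = 0.01309 s, so the 2% settling time is about 4τ = 0.0524 s.

T_s ≈ 0.0524 s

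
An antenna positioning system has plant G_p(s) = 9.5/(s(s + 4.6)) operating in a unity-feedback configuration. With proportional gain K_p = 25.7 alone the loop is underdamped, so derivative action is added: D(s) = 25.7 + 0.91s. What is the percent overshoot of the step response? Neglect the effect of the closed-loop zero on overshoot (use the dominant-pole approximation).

Forward path: (25.7 + 0.91s)·9.5/(s(s+4.6)). The closed-loop characteristic equation is s² + (4.6 + 9.5·0.91)s + 9.5·25.7 = 0.
That is s² + 13.24s + 244.2 = 0, so ω_n = 15.63 rad/s and ζ = 13.24/(2·15.63) = 0.4238.
%OS = 100·exp(−πζ/√(1−ζ²)) = 23%.

23%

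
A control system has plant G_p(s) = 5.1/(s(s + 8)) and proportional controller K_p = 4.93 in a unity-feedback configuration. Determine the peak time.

The closed-loop denominator s² + 8s + 25.14 gives ω_n = √25.14 = 5.014 and ζ = 8/(2ω_n) = 0.7977.
Damped frequency ω_d = ω_n√(1−ζ²) = 3.024 rad/s, so peak time T_p = π/ω_d = 1.04 s.

T_p = 1.04 s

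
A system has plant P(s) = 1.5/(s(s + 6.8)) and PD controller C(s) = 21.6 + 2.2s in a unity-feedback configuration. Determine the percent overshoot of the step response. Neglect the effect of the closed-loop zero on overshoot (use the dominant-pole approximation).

0.238%

Forward path: (21.6 + 2.2s)·1.5/(s(s+6.8)). The closed-loop characteristic equation is s² + (6.8 + 1.5·2.2)s + 1.5·21.6 = 0.
That is s² + 10.1s + 32.4 = 0, so ω_n = 5.692 rad/s and ζ = 10.1/(2·5.692) = 0.8872.
%OS = 100·exp(−πζ/√(1−ζ²)) = 0.238%.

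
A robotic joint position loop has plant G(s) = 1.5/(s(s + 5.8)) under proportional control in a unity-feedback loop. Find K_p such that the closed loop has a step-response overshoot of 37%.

From %OS = 100·exp(−πζ/√(1−ζ²)) = 37%, ζ = −ln(0.37)/√(π²+ln²(0.37)) = 0.3017.
Characteristic equation s² + 5.8s + 1.5K_p = 0 gives ζ = 5.8/(2√(1.5K_p)).
Setting ζ = 0.3017: √(1.5K_p) = 5.8/(2·0.3017) = 9.611, so K_p = 92.38/1.5 = 61.6.

K_p = 61.6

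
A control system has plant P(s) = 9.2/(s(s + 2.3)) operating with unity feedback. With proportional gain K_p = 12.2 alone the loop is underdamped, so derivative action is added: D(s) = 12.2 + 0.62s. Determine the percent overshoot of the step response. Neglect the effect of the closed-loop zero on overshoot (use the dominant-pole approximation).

27.8%

Forward path: (12.2 + 0.62s)·9.2/(s(s+2.3)). The closed-loop characteristic equation is s² + (2.3 + 9.2·0.62)s + 9.2·12.2 = 0.
That is s² + 8.004s + 112.2 = 0, so ω_n = 10.59 rad/s and ζ = 8.004/(2·10.59) = 0.3777.
%OS = 100·exp(−πζ/√(1−ζ²)) = 27.8%.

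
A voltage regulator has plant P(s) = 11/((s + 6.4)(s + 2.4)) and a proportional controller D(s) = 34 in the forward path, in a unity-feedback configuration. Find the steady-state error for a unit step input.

The loop is type 0. Static position error constant K_pos = D(0)·P(0) = 34·0.7161 = 24.35.
Steady-state error to a unit step: e_ss = 1/(1+K_pos) = 1/25.35 = 0.0394.

0.0394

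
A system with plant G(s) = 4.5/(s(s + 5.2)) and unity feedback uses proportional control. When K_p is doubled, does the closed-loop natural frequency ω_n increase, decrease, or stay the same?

increase

ω_n = √(4.5·K_p), which grows with K_p.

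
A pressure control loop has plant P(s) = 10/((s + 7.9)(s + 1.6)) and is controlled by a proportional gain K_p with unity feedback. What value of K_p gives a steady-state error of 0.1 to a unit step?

For a type-0 loop with proportional control, e_ss = 1/(1 + K_p·P(0)).
P(0) = 0.7911. Require 1/(1 + K_p·0.7911) = 0.1, so 1 + 0.7911·K_p = 10.
K_p = (10 − 1)/0.7911 = 11.4.

K_p = 11.4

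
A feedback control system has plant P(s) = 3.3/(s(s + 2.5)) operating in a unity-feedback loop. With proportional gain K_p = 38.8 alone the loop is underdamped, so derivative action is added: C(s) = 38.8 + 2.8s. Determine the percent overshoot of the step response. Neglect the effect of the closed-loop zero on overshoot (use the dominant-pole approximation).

Forward path: (38.8 + 2.8s)·3.3/(s(s+2.5)). The closed-loop characteristic equation is s² + (2.5 + 3.3·2.8)s + 3.3·38.8 = 0.
That is s² + 11.74s + 128 = 0, so ω_n = 11.32 rad/s and ζ = 11.74/(2·11.32) = 0.5188.
%OS = 100·exp(−πζ/√(1−ζ²)) = 14.9%.

14.9%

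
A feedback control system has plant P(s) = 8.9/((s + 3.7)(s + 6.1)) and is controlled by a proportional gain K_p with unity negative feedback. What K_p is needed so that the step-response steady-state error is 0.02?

For a type-0 loop with proportional control, e_ss = 1/(1 + K_p·P(0)).
P(0) = 0.3943. Require 1/(1 + K_p·0.3943) = 0.02, so 1 + 0.3943·K_p = 50.
K_p = (50 − 1)/0.3943 = 124.

K_p = 124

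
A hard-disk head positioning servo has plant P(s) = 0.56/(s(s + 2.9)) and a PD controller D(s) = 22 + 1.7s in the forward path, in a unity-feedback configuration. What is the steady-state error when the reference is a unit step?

The open loop D(s)P(s) has a pole at the origin (type 1), so the static position error constant is infinite and e_ss = 1/(1+∞) = 0.

0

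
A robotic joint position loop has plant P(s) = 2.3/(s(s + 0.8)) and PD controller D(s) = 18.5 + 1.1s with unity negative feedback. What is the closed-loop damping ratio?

ζ = 0.255

Forward path: (18.5 + 1.1s)·2.3/(s(s+0.8)). The closed-loop characteristic equation is s² + (0.8 + 2.3·1.1)s + 2.3·18.5 = 0.
That is s² + 3.33s + 42.55 = 0, so ω_n = 6.523 rad/s and ζ = 3.33/(2·6.523) = 0.2552.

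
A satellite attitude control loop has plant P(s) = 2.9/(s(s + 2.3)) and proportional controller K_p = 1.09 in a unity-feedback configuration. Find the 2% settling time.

T_s ≈ 3.48 s

The closed-loop denominator s² + 2.3s + 3.161 gives ω_n = √3.161 = 1.778 and ζ = 2.3/(2ω_n) = 0.6468.
2% settling time T_s ≈ 4/(ζω_n) = 4/1.15 = 3.48 s.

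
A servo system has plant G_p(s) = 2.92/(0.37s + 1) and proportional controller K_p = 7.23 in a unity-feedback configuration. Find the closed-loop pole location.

s = -59.76

Closed loop: T(s) = K_p·G_p/(1+K_p·G_p) = 21.11/(0.37s + 1 + 21.11), with pole at s = −(1 + 21.11)/0.37 = −59.76.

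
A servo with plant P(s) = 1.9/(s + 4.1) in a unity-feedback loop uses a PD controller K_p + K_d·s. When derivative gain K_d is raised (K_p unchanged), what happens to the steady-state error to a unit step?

unchanged

K_d affects only the transient (the s-coefficient); the DC loop gain, and hence e_ss, depends only on K_p.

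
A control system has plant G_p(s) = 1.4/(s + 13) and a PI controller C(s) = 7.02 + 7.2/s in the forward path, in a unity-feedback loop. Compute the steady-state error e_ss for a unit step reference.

The open loop C(s)G_p(s) has a pole at the origin (type 1), so the static position error constant is infinite and e_ss = 1/(1+∞) = 0.

0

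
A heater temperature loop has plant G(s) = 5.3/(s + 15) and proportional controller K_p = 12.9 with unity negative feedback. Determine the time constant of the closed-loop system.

Closed-loop transfer function: T(s) = K_p·G(s)/(1 + K_p·G(s)) = 68.37/(s + 15 + 68.37) = 68.37/(s + 83.37).
Time constant τ = 1/83.37 = 0.012 s.

τ = 0.012 s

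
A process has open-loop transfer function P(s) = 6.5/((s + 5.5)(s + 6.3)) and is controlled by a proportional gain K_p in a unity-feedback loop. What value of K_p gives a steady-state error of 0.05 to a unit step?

For a type-0 loop with proportional control, e_ss = 1/(1 + K_p·P(0)).
P(0) = 0.1876. Require 1/(1 + K_p·0.1876) = 0.05, so 1 + 0.1876·K_p = 20.
K_p = (20 − 1)/0.1876 = 101.

K_p = 101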